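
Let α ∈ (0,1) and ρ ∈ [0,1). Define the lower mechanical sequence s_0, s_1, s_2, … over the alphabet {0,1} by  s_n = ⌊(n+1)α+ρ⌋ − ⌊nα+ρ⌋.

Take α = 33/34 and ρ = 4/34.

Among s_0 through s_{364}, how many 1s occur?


354

#1s = Σ_{n=0}^{364} s_n = Σ_{n=0}^{364} (⌊(n+1)α+ρ⌋ − ⌊nα+ρ⌋)
the sum telescopes: every ⌊nα+ρ⌋ with 0 < n < 365 appears once with + and once with −, leaving ⌊365α+ρ⌋ − ⌊0·α+ρ⌋
365α + ρ = (365·33 + 4) / 34 = 12049/34
ρ = 4/34
⌊12049/34⌋ = 354,  ⌊4/34⌋ = 0
#1s = 354 − 0 = 354


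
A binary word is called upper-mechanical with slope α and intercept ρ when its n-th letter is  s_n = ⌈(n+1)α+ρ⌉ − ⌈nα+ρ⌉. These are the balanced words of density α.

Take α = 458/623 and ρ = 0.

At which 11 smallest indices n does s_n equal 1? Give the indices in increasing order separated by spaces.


0 1 2 4 5 6 8 9 10 12 13

n=0: ⌈458/623⌉−⌈0/623⌉ = 1−0 = 1  ← one
n=1: ⌈916/623⌉−⌈458/623⌉ = 2−1 = 1  ← one
n=2: ⌈1374/623⌉−⌈916/623⌉ = 3−2 = 1  ← one
n=3: ⌈1832/623⌉−⌈1374/623⌉ = 3−3 = 0
n=4: ⌈2290/623⌉−⌈1832/623⌉ = 4−3 = 1  ← one
n=5: ⌈2748/623⌉−⌈2290/623⌉ = 5−4 = 1  ← one
n=6: ⌈3206/623⌉−⌈2748/623⌉ = 6−5 = 1  ← one
n=7: ⌈3664/623⌉−⌈3206/623⌉ = 6−6 = 0
n=8: ⌈4122/623⌉−⌈3664/623⌉ = 7−6 = 1  ← one
n=9: ⌈4580/623⌉−⌈4122/623⌉ = 8−7 = 1  ← one
n=10: ⌈5038/623⌉−⌈4580/623⌉ = 9−8 = 1  ← one
n=11: ⌈5496/623⌉−⌈5038/623⌉ = 9−9 = 0
n=12: ⌈5954/623⌉−⌈5496/623⌉ = 10−9 = 1  ← one
n=13: ⌈6412/623⌉−⌈5954/623⌉ = 11−10 = 1  ← one
positions of the first 11 ones: 0 1 2 4 5 6 8 9 10 12 13


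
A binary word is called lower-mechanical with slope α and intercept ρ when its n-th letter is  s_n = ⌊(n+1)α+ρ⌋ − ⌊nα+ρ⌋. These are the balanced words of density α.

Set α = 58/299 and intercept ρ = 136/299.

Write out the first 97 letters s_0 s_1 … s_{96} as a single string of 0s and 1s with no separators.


0010000100000100001000010000100001000010000010000100001000010000100001000010000010000100001000010

n=0: ⌊(1·58+136)/299⌋ − ⌊(0·58+136)/299⌋ = ⌊194/299⌋ − ⌊136/299⌋ = 0 − 0 = 0
n=1: ⌊(2·58+136)/299⌋ − ⌊(1·58+136)/299⌋ = ⌊252/299⌋ − ⌊194/299⌋ = 0 − 0 = 0
n=2: ⌊(3·58+136)/299⌋ − ⌊(2·58+136)/299⌋ = ⌊310/299⌋ − ⌊252/299⌋ = 1 − 0 = 1
n=3: ⌊(4·58+136)/299⌋ − ⌊(3·58+136)/299⌋ = ⌊368/299⌋ − ⌊310/299⌋ = 1 − 1 = 0
n=4: ⌊(5·58+136)/299⌋ − ⌊(4·58+136)/299⌋ = ⌊426/299⌋ − ⌊368/299⌋ = 1 − 1 = 0
n=5: ⌊(6·58+136)/299⌋ − ⌊(5·58+136)/299⌋ = ⌊484/299⌋ − ⌊426/299⌋ = 1 − 1 = 0
n=6: ⌊(7·58+136)/299⌋ − ⌊(6·58+136)/299⌋ = ⌊542/299⌋ − ⌊484/299⌋ = 1 − 1 = 0
n=7: ⌊(8·58+136)/299⌋ − ⌊(7·58+136)/299⌋ = ⌊600/299⌋ − ⌊542/299⌋ = 2 − 1 = 1
n=8: ⌊(9·58+136)/299⌋ − ⌊(8·58+136)/299⌋ = ⌊658/299⌋ − ⌊600/299⌋ = 2 − 2 = 0
n=9: ⌊(10·58+136)/299⌋ − ⌊(9·58+136)/299⌋ = ⌊716/299⌋ − ⌊658/299⌋ = 2 − 2 = 0
n=10: ⌊(11·58+136)/299⌋ − ⌊(10·58+136)/299⌋ = ⌊774/299⌋ − ⌊716/299⌋ = 2 − 2 = 0
n=11: ⌊(12·58+136)/299⌋ − ⌊(11·58+136)/299⌋ = ⌊832/299⌋ − ⌊774/299⌋ = 2 − 2 = 0
n=12: ⌊(13·58+136)/299⌋ − ⌊(12·58+136)/299⌋ = ⌊890/299⌋ − ⌊832/299⌋ = 2 − 2 = 0
n=13: ⌊(14·58+136)/299⌋ − ⌊(13·58+136)/299⌋ = ⌊948/299⌋ − ⌊890/299⌋ = 3 − 2 = 1
n=14: ⌊(15·58+136)/299⌋ − ⌊(14·58+136)/299⌋ = ⌊1006/299⌋ − ⌊948/299⌋ = 3 − 3 = 0
n=15: ⌊(16·58+136)/299⌋ − ⌊(15·58+136)/299⌋ = ⌊1064/299⌋ − ⌊1006/299⌋ = 3 − 3 = 0
n=16: ⌊(17·58+136)/299⌋ − ⌊(16·58+136)/299⌋ = ⌊1122/299⌋ − ⌊1064/299⌋ = 3 − 3 = 0
n=17: ⌊(18·58+136)/299⌋ − ⌊(17·58+136)/299⌋ = ⌊1180/299⌋ − ⌊1122/299⌋ = 3 − 3 = 0
n=18: ⌊(19·58+136)/299⌋ − ⌊(18·58+136)/299⌋ = ⌊1238/299⌋ − ⌊1180/299⌋ = 4 − 3 = 1
n=19: ⌊(20·58+136)/299⌋ − ⌊(19·58+136)/299⌋ = ⌊1296/299⌋ − ⌊1238/299⌋ = 4 − 4 = 0
n=20: ⌊(21·58+136)/299⌋ − ⌊(20·58+136)/299⌋ = ⌊1354/299⌋ − ⌊1296/299⌋ = 4 − 4 = 0
n=21: ⌊(22·58+136)/299⌋ − ⌊(21·58+136)/299⌋ = ⌊1412/299⌋ − ⌊1354/299⌋ = 4 − 4 = 0
n=22: ⌊(23·58+136)/299⌋ − ⌊(22·58+136)/299⌋ = ⌊1470/299⌋ − ⌊1412/299⌋ = 4 − 4 = 0
n=23: ⌊(24·58+136)/299⌋ − ⌊(23·58+136)/299⌋ = ⌊1528/299⌋ − ⌊1470/299⌋ = 5 − 4 = 1
n=24: ⌊(25·58+136)/299⌋ − ⌊(24·58+136)/299⌋ = ⌊1586/299⌋ − ⌊1528/299⌋ = 5 − 5 = 0
n=25: ⌊(26·58+136)/299⌋ − ⌊(25·58+136)/299⌋ = ⌊1644/299⌋ − ⌊1586/299⌋ = 5 − 5 = 0
n=26: ⌊(27·58+136)/299⌋ − ⌊(26·58+136)/299⌋ = ⌊1702/299⌋ − ⌊1644/299⌋ = 5 − 5 = 0
n=27: ⌊(28·58+136)/299⌋ − ⌊(27·58+136)/299⌋ = ⌊1760/299⌋ − ⌊1702/299⌋ = 5 − 5 = 0
n=28: ⌊(29·58+136)/299⌋ − ⌊(28·58+136)/299⌋ = ⌊1818/299⌋ − ⌊1760/299⌋ = 6 − 5 = 1
n=29: ⌊(30·58+136)/299⌋ − ⌊(29·58+136)/299⌋ = ⌊1876/299⌋ − ⌊1818/299⌋ = 6 − 6 = 0
n=30: ⌊(31·58+136)/299⌋ − ⌊(30·58+136)/299⌋ = ⌊1934/299⌋ − ⌊1876/299⌋ = 6 − 6 = 0
n=31: ⌊(32·58+136)/299⌋ − ⌊(31·58+136)/299⌋ = ⌊1992/299⌋ − ⌊1934/299⌋ = 6 − 6 = 0
n=32: ⌊(33·58+136)/299⌋ − ⌊(32·58+136)/299⌋ = ⌊2050/299⌋ − ⌊1992/299⌋ = 6 − 6 = 0
n=33: ⌊(34·58+136)/299⌋ − ⌊(33·58+136)/299⌋ = ⌊2108/299⌋ − ⌊2050/299⌋ = 7 − 6 = 1
n=34: ⌊(35·58+136)/299⌋ − ⌊(34·58+136)/299⌋ = ⌊2166/299⌋ − ⌊2108/299⌋ = 7 − 7 = 0
n=35: ⌊(36·58+136)/299⌋ − ⌊(35·58+136)/299⌋ = ⌊2224/299⌋ − ⌊2166/299⌋ = 7 − 7 = 0
n=36: ⌊(37·58+136)/299⌋ − ⌊(36·58+136)/299⌋ = ⌊2282/299⌋ − ⌊2224/299⌋ = 7 − 7 = 0
n=37: ⌊(38·58+136)/299⌋ − ⌊(37·58+136)/299⌋ = ⌊2340/299⌋ − ⌊2282/299⌋ = 7 − 7 = 0
n=38: ⌊(39·58+136)/299⌋ − ⌊(38·58+136)/299⌋ = ⌊2398/299⌋ − ⌊2340/299⌋ = 8 − 7 = 1
n=39: ⌊(40·58+136)/299⌋ − ⌊(39·58+136)/299⌋ = ⌊2456/299⌋ − ⌊2398/299⌋ = 8 − 8 = 0
n=40: ⌊(41·58+136)/299⌋ − ⌊(40·58+136)/299⌋ = ⌊2514/299⌋ − ⌊2456/299⌋ = 8 − 8 = 0
n=41: ⌊(42·58+136)/299⌋ − ⌊(41·58+136)/299⌋ = ⌊2572/299⌋ − ⌊2514/299⌋ = 8 − 8 = 0
n=42: ⌊(43·58+136)/299⌋ − ⌊(42·58+136)/299⌋ = ⌊2630/299⌋ − ⌊2572/299⌋ = 8 − 8 = 0
n=43: ⌊(44·58+136)/299⌋ − ⌊(43·58+136)/299⌋ = ⌊2688/299⌋ − ⌊2630/299⌋ = 8 − 8 = 0
n=44: ⌊(45·58+136)/299⌋ − ⌊(44·58+136)/299⌋ = ⌊2746/299⌋ − ⌊2688/299⌋ = 9 − 8 = 1
n=45: ⌊(46·58+136)/299⌋ − ⌊(45·58+136)/299⌋ = ⌊2804/299⌋ − ⌊2746/299⌋ = 9 − 9 = 0
n=46: ⌊(47·58+136)/299⌋ − ⌊(46·58+136)/299⌋ = ⌊2862/299⌋ − ⌊2804/299⌋ = 9 − 9 = 0
n=47: ⌊(48·58+136)/299⌋ − ⌊(47·58+136)/299⌋ = ⌊2920/299⌋ − ⌊2862/299⌋ = 9 − 9 = 0
n=48: ⌊(49·58+136)/299⌋ − ⌊(48·58+136)/299⌋ = ⌊2978/299⌋ − ⌊2920/299⌋ = 9 − 9 = 0
n=49: ⌊(50·58+136)/299⌋ − ⌊(49·58+136)/299⌋ = ⌊3036/299⌋ − ⌊2978/299⌋ = 10 − 9 = 1
n=50: ⌊(51·58+136)/299⌋ − ⌊(50·58+136)/299⌋ = ⌊3094/299⌋ − ⌊3036/299⌋ = 10 − 10 = 0
n=51: ⌊(52·58+136)/299⌋ − ⌊(51·58+136)/299⌋ = ⌊3152/299⌋ − ⌊3094/299⌋ = 10 − 10 = 0
n=52: ⌊(53·58+136)/299⌋ − ⌊(52·58+136)/299⌋ = ⌊3210/299⌋ − ⌊3152/299⌋ = 10 − 10 = 0
n=53: ⌊(54·58+136)/299⌋ − ⌊(53·58+136)/299⌋ = ⌊3268/299⌋ − ⌊3210/299⌋ = 10 − 10 = 0
n=54: ⌊(55·58+136)/299⌋ − ⌊(54·58+136)/299⌋ = ⌊3326/299⌋ − ⌊3268/299⌋ = 11 − 10 = 1
n=55: ⌊(56·58+136)/299⌋ − ⌊(55·58+136)/299⌋ = ⌊3384/299⌋ − ⌊3326/299⌋ = 11 − 11 = 0
n=56: ⌊(57·58+136)/299⌋ − ⌊(56·58+136)/299⌋ = ⌊3442/299⌋ − ⌊3384/299⌋ = 11 − 11 = 0
n=57: ⌊(58·58+136)/299⌋ − ⌊(57·58+136)/299⌋ = ⌊3500/299⌋ − ⌊3442/299⌋ = 11 − 11 = 0
n=58: ⌊(59·58+136)/299⌋ − ⌊(58·58+136)/299⌋ = ⌊3558/299⌋ − ⌊3500/299⌋ = 11 − 11 = 0
n=59: ⌊(60·58+136)/299⌋ − ⌊(59·58+136)/299⌋ = ⌊3616/299⌋ − ⌊3558/299⌋ = 12 − 11 = 1
n=60: ⌊(61·58+136)/299⌋ − ⌊(60·58+136)/299⌋ = ⌊3674/299⌋ − ⌊3616/299⌋ = 12 − 12 = 0
n=61: ⌊(62·58+136)/299⌋ − ⌊(61·58+136)/299⌋ = ⌊3732/299⌋ − ⌊3674/299⌋ = 12 − 12 = 0
n=62: ⌊(63·58+136)/299⌋ − ⌊(62·58+136)/299⌋ = ⌊3790/299⌋ − ⌊3732/299⌋ = 12 − 12 = 0
n=63: ⌊(64·58+136)/299⌋ − ⌊(63·58+136)/299⌋ = ⌊3848/299⌋ − ⌊3790/299⌋ = 12 − 12 = 0
n=64: ⌊(65·58+136)/299⌋ − ⌊(64·58+136)/299⌋ = ⌊3906/299⌋ − ⌊3848/299⌋ = 13 − 12 = 1
n=65: ⌊(66·58+136)/299⌋ − ⌊(65·58+136)/299⌋ = ⌊3964/299⌋ − ⌊3906/299⌋ = 13 − 13 = 0
n=66: ⌊(67·58+136)/299⌋ − ⌊(66·58+136)/299⌋ = ⌊4022/299⌋ − ⌊3964/299⌋ = 13 − 13 = 0
n=67: ⌊(68·58+136)/299⌋ − ⌊(67·58+136)/299⌋ = ⌊4080/299⌋ − ⌊4022/299⌋ = 13 − 13 = 0
n=68: ⌊(69·58+136)/299⌋ − ⌊(68·58+136)/299⌋ = ⌊4138/299⌋ − ⌊4080/299⌋ = 13 − 13 = 0
n=69: ⌊(70·58+136)/299⌋ − ⌊(69·58+136)/299⌋ = ⌊4196/299⌋ − ⌊4138/299⌋ = 14 − 13 = 1
n=70: ⌊(71·58+136)/299⌋ − ⌊(70·58+136)/299⌋ = ⌊4254/299⌋ − ⌊4196/299⌋ = 14 − 14 = 0
n=71: ⌊(72·58+136)/299⌋ − ⌊(71·58+136)/299⌋ = ⌊4312/299⌋ − ⌊4254/299⌋ = 14 − 14 = 0
n=72: ⌊(73·58+136)/299⌋ − ⌊(72·58+136)/299⌋ = ⌊4370/299⌋ − ⌊4312/299⌋ = 14 − 14 = 0
n=73: ⌊(74·58+136)/299⌋ − ⌊(73·58+136)/299⌋ = ⌊4428/299⌋ − ⌊4370/299⌋ = 14 − 14 = 0
n=74: ⌊(75·58+136)/299⌋ − ⌊(74·58+136)/299⌋ = ⌊4486/299⌋ − ⌊4428/299⌋ = 15 − 14 = 1
n=75: ⌊(76·58+136)/299⌋ − ⌊(75·58+136)/299⌋ = ⌊4544/299⌋ − ⌊4486/299⌋ = 15 − 15 = 0
n=76: ⌊(77·58+136)/299⌋ − ⌊(76·58+136)/299⌋ = ⌊4602/299⌋ − ⌊4544/299⌋ = 15 − 15 = 0
n=77: ⌊(78·58+136)/299⌋ − ⌊(77·58+136)/299⌋ = ⌊4660/299⌋ − ⌊4602/299⌋ = 15 − 15 = 0
n=78: ⌊(79·58+136)/299⌋ − ⌊(78·58+136)/299⌋ = ⌊4718/299⌋ − ⌊4660/299⌋ = 15 − 15 = 0
n=79: ⌊(80·58+136)/299⌋ − ⌊(79·58+136)/299⌋ = ⌊4776/299⌋ − ⌊4718/299⌋ = 15 − 15 = 0
n=80: ⌊(81·58+136)/299⌋ − ⌊(80·58+136)/299⌋ = ⌊4834/299⌋ − ⌊4776/299⌋ = 16 − 15 = 1
n=81: ⌊(82·58+136)/299⌋ − ⌊(81·58+136)/299⌋ = ⌊4892/299⌋ − ⌊4834/299⌋ = 16 − 16 = 0
n=82: ⌊(83·58+136)/299⌋ − ⌊(82·58+136)/299⌋ = ⌊4950/299⌋ − ⌊4892/299⌋ = 16 − 16 = 0
n=83: ⌊(84·58+136)/299⌋ − ⌊(83·58+136)/299⌋ = ⌊5008/299⌋ − ⌊4950/299⌋ = 16 − 16 = 0
n=84: ⌊(85·58+136)/299⌋ − ⌊(84·58+136)/299⌋ = ⌊5066/299⌋ − ⌊5008/299⌋ = 16 − 16 = 0
n=85: ⌊(86·58+136)/299⌋ − ⌊(85·58+136)/299⌋ = ⌊5124/299⌋ − ⌊5066/299⌋ = 17 − 16 = 1
n=86: ⌊(87·58+136)/299⌋ − ⌊(86·58+136)/299⌋ = ⌊5182/299⌋ − ⌊5124/299⌋ = 17 − 17 = 0
n=87: ⌊(88·58+136)/299⌋ − ⌊(87·58+136)/299⌋ = ⌊5240/299⌋ − ⌊5182/299⌋ = 17 − 17 = 0
n=88: ⌊(89·58+136)/299⌋ − ⌊(88·58+136)/299⌋ = ⌊5298/299⌋ − ⌊5240/299⌋ = 17 − 17 = 0
n=89: ⌊(90·58+136)/299⌋ − ⌊(89·58+136)/299⌋ = ⌊5356/299⌋ − ⌊5298/299⌋ = 17 − 17 = 0
n=90: ⌊(91·58+136)/299⌋ − ⌊(90·58+136)/299⌋ = ⌊5414/299⌋ − ⌊5356/299⌋ = 18 − 17 = 1
n=91: ⌊(92·58+136)/299⌋ − ⌊(91·58+136)/299⌋ = ⌊5472/299⌋ − ⌊5414/299⌋ = 18 − 18 = 0
n=92: ⌊(93·58+136)/299⌋ − ⌊(92·58+136)/299⌋ = ⌊5530/299⌋ − ⌊5472/299⌋ = 18 − 18 = 0
n=93: ⌊(94·58+136)/299⌋ − ⌊(93·58+136)/299⌋ = ⌊5588/299⌋ − ⌊5530/299⌋ = 18 − 18 = 0
n=94: ⌊(95·58+136)/299⌋ − ⌊(94·58+136)/299⌋ = ⌊5646/299⌋ − ⌊5588/299⌋ = 18 − 18 = 0
n=95: ⌊(96·58+136)/299⌋ − ⌊(95·58+136)/299⌋ = ⌊5704/299⌋ − ⌊5646/299⌋ = 19 − 18 = 1
n=96: ⌊(97·58+136)/299⌋ − ⌊(96·58+136)/299⌋ = ⌊5762/299⌋ − ⌊5704/299⌋ = 19 − 19 = 0


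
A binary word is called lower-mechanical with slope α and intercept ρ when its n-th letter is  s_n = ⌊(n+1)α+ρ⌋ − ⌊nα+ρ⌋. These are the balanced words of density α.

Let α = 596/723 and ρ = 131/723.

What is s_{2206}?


(n+1)α + ρ = (2207·596 + 131) / 723 = 1315503/723
nα + ρ     = (2206·596 + 131) / 723 = 1314907/723
⌊1315503/723⌋ = 1819,  ⌊1314907/723⌋ = 1818
s_{2206} = 1819 − 1818 = 1

1


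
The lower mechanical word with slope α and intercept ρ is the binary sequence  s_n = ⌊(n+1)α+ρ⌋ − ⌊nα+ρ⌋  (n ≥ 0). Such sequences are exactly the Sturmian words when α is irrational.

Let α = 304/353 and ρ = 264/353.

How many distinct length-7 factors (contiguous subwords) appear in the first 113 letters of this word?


8

t_n = ⌊(n·304+264)/353⌋ for n = 0 … 113:
  n=0…9: ⌊264/353⌋=0 ⌊568/353⌋=1 ⌊872/353⌋=2 ⌊1176/353⌋=3 ⌊1480/353⌋=4 ⌊1784/353⌋=5 ⌊2088/353⌋=5 ⌊2392/353⌋=6 ⌊2696/353⌋=7 ⌊3000/353⌋=8
  n=10…19: ⌊3304/353⌋=9 ⌊3608/353⌋=10 ⌊3912/353⌋=11 ⌊4216/353⌋=11 ⌊4520/353⌋=12 ⌊4824/353⌋=13 ⌊5128/353⌋=14 ⌊5432/353⌋=15 ⌊5736/353⌋=16 ⌊6040/353⌋=17
  n=20…29: ⌊6344/353⌋=17 ⌊6648/353⌋=18 ⌊6952/353⌋=19 ⌊7256/353⌋=20 ⌊7560/353⌋=21 ⌊7864/353⌋=22 ⌊8168/353⌋=23 ⌊8472/353⌋=24 ⌊8776/353⌋=24 ⌊9080/353⌋=25
  n=30…39: ⌊9384/353⌋=26 ⌊9688/353⌋=27 ⌊9992/353⌋=28 ⌊10296/353⌋=29 ⌊10600/353⌋=30 ⌊10904/353⌋=30 ⌊11208/353⌋=31 ⌊11512/353⌋=32 ⌊11816/353⌋=33 ⌊12120/353⌋=34
  n=40…49: ⌊12424/353⌋=35 ⌊12728/353⌋=36 ⌊13032/353⌋=36 ⌊13336/353⌋=37 ⌊13640/353⌋=38 ⌊13944/353⌋=39 ⌊14248/353⌋=40 ⌊14552/353⌋=41 ⌊14856/353⌋=42 ⌊15160/353⌋=42
  n=50…59: ⌊15464/353⌋=43 ⌊15768/353⌋=44 ⌊16072/353⌋=45 ⌊16376/353⌋=46 ⌊16680/353⌋=47 ⌊16984/353⌋=48 ⌊17288/353⌋=48 ⌊17592/353⌋=49 ⌊17896/353⌋=50 ⌊18200/353⌋=51
  n=60…69: ⌊18504/353⌋=52 ⌊18808/353⌋=53 ⌊19112/353⌋=54 ⌊19416/353⌋=55 ⌊19720/353⌋=55 ⌊20024/353⌋=56 ⌊20328/353⌋=57 ⌊20632/353⌋=58 ⌊20936/353⌋=59 ⌊21240/353⌋=60
  n=70…79: ⌊21544/353⌋=61 ⌊21848/353⌋=61 ⌊22152/353⌋=62 ⌊22456/353⌋=63 ⌊22760/353⌋=64 ⌊23064/353⌋=65 ⌊23368/353⌋=66 ⌊23672/353⌋=67 ⌊23976/353⌋=67 ⌊24280/353⌋=68
  n=80…89: ⌊24584/353⌋=69 ⌊24888/353⌋=70 ⌊25192/353⌋=71 ⌊25496/353⌋=72 ⌊25800/353⌋=73 ⌊26104/353⌋=73 ⌊26408/353⌋=74 ⌊26712/353⌋=75 ⌊27016/353⌋=76 ⌊27320/353⌋=77
  n=90…99: ⌊27624/353⌋=78 ⌊27928/353⌋=79 ⌊28232/353⌋=79 ⌊28536/353⌋=80 ⌊28840/353⌋=81 ⌊29144/353⌋=82 ⌊29448/353⌋=83 ⌊29752/353⌋=84 ⌊30056/353⌋=85 ⌊30360/353⌋=86
  n=100…109: ⌊30664/353⌋=86 ⌊30968/353⌋=87 ⌊31272/353⌋=88 ⌊31576/353⌋=89 ⌊31880/353⌋=90 ⌊32184/353⌋=91 ⌊32488/353⌋=92 ⌊32792/353⌋=92 ⌊33096/353⌋=93 ⌊33400/353⌋=94
  n=110…113: ⌊33704/353⌋=95 ⌊34008/353⌋=96 ⌊34312/353⌋=97 ⌊34616/353⌋=98
s_n = t_(n+1) − t_n for n = 0 … 112 gives
prefix = 11111011111101111110111111101111110111111011111101111110111111101111110111111011111101111110111111101111110111111
slide a length-7 window over [0..6] … [106..112] (107 windows); first occurrence of each distinct factor:
  [  0..  6] 1111101
  [  1..  7] 1111011
  [  2..  8] 1110111
  [  3..  9] 1101111
  [  4.. 10] 1011111
  [  5.. 11] 0111111
  [  6.. 12] 1111110
  [ 20.. 26] 1111111
  (the other 99 windows repeat one of these)
distinct factors: {0111111, 1011111, 1101111, 1110111, 1111011, 1111101, 1111110, 1111111}
count = 8  (Sturmian bound for length 7 is 8)


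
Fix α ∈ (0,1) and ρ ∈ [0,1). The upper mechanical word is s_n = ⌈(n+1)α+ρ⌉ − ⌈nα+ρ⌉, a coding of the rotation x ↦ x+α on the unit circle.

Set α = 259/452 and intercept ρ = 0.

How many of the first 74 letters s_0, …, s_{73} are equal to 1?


43

#1s = Σ_{n=0}^{73} s_n = Σ_{n=0}^{73} (⌈(n+1)α+ρ⌉ − ⌈nα+ρ⌉)
the sum telescopes: every ⌈nα+ρ⌉ with 0 < n < 74 appears once with + and once with −, leaving ⌈74α+ρ⌉ − ⌈0·α+ρ⌉
74α + ρ = (74·259) / 452 = 19166/452
ρ = 0/452
⌈19166/452⌉ = 43,  ⌈0/452⌉ = 0
#1s = 43 − 0 = 43


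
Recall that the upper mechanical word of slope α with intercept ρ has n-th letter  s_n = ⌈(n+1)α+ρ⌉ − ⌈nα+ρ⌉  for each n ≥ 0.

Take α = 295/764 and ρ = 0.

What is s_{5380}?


0

(n+1)α + ρ = (5381·295) / 764 = 1587395/764
nα + ρ     = (5380·295) / 764 = 1587100/764
⌈1587395/764⌉ = 2078,  ⌈1587100/764⌉ = 2078
s_{5380} = 2078 − 2078 = 0


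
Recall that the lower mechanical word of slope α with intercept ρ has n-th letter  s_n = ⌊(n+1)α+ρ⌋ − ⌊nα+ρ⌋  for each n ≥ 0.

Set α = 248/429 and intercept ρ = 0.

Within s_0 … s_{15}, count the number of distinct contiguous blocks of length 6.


7

t_n = ⌊(n·248)/429⌋ for n = 0 … 16:
  n=0…9: ⌊0/429⌋=0 ⌊248/429⌋=0 ⌊496/429⌋=1 ⌊744/429⌋=1 ⌊992/429⌋=2 ⌊1240/429⌋=2 ⌊1488/429⌋=3 ⌊1736/429⌋=4 ⌊1984/429⌋=4 ⌊2232/429⌋=5
  n=10…16: ⌊2480/429⌋=5 ⌊2728/429⌋=6 ⌊2976/429⌋=6 ⌊3224/429⌋=7 ⌊3472/429⌋=8 ⌊3720/429⌋=8 ⌊3968/429⌋=9
s_n = t_(n+1) − t_n for n = 0 … 15 gives
prefix = 0101011010101101
slide a length-6 window over [0..5] … [10..15] (11 windows); first occurrence of each distinct factor:
  [  0..  5] 010101
  [  1..  6] 101011
  [  2..  7] 010110
  [  3..  8] 101101
  [  4..  9] 011010
  [  5.. 10] 110101
  [  6.. 11] 101010
  (the other 4 windows repeat one of these)
distinct factors: {010101, 010110, 011010, 101010, 101011, 101101, 110101}
count = 7  (Sturmian bound for length 6 is 7)


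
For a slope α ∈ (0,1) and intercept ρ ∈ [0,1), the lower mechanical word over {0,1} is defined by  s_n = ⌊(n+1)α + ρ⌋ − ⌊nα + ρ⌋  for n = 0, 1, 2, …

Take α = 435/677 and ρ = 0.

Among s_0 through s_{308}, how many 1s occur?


198

#1s = Σ_{n=0}^{308} s_n = Σ_{n=0}^{308} (⌊(n+1)α+ρ⌋ − ⌊nα+ρ⌋)
the sum telescopes: every ⌊nα+ρ⌋ with 0 < n < 309 appears once with + and once with −, leaving ⌊309α+ρ⌋ − ⌊0·α+ρ⌋
309α + ρ = (309·435) / 677 = 134415/677
ρ = 0/677
⌊134415/677⌋ = 198,  ⌊0/677⌋ = 0
#1s = 198 − 0 = 198


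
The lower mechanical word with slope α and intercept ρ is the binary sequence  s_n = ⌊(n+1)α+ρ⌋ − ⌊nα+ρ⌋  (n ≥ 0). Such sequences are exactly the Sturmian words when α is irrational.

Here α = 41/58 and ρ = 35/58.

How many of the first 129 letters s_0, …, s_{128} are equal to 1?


#1s = Σ_{n=0}^{128} s_n = Σ_{n=0}^{128} (⌊(n+1)α+ρ⌋ − ⌊nα+ρ⌋)
the sum telescopes: every ⌊nα+ρ⌋ with 0 < n < 129 appears once with + and once with −, leaving ⌊129α+ρ⌋ − ⌊0·α+ρ⌋
129α + ρ = (129·41 + 35) / 58 = 5324/58
ρ = 35/58
⌊5324/58⌋ = 91,  ⌊35/58⌋ = 0
#1s = 91 − 0 = 91

91


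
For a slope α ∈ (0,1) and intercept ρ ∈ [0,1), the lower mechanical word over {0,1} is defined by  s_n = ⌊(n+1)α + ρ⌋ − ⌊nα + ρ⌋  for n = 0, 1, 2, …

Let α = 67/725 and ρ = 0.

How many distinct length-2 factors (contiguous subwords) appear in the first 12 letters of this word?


3

t_n = ⌊(n·67)/725⌋ for n = 0 … 12:
  n=0…9: ⌊0/725⌋=0 ⌊67/725⌋=0 ⌊134/725⌋=0 ⌊201/725⌋=0 ⌊268/725⌋=0 ⌊335/725⌋=0 ⌊402/725⌋=0 ⌊469/725⌋=0 ⌊536/725⌋=0 ⌊603/725⌋=0
  n=10…12: ⌊670/725⌋=0 ⌊737/725⌋=1 ⌊804/725⌋=1
s_n = t_(n+1) − t_n for n = 0 … 11 gives
prefix = 000000000010
slide a length-2 window over [0..1] … [10..11] (11 windows); first occurrence of each distinct factor:
  [  0..  1] 00
  [  9.. 10] 01
  [ 10.. 11] 10
  (the other 8 windows repeat one of these)
distinct factors: {00, 01, 10}
count = 3  (Sturmian bound for length 2 is 3)


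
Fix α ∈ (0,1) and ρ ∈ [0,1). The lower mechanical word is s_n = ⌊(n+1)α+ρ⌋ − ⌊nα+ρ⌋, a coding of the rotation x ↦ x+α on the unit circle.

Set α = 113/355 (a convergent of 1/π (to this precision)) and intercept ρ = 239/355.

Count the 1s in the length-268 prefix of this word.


#1s = Σ_{n=0}^{267} s_n = Σ_{n=0}^{267} (⌊(n+1)α+ρ⌋ − ⌊nα+ρ⌋)
the sum telescopes: every ⌊nα+ρ⌋ with 0 < n < 268 appears once with + and once with −, leaving ⌊268α+ρ⌋ − ⌊0·α+ρ⌋
268α + ρ = (268·113 + 239) / 355 = 30523/355
ρ = 239/355
⌊30523/355⌋ = 85,  ⌊239/355⌋ = 0
#1s = 85 − 0 = 85

85


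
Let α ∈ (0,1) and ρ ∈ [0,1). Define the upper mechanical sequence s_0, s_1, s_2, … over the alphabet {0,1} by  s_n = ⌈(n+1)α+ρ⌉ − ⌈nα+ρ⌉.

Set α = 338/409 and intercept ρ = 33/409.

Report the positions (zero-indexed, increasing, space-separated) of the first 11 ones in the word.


n=0: ⌈371/409⌉−⌈33/409⌉ = 1−1 = 0
n=1: ⌈709/409⌉−⌈371/409⌉ = 2−1 = 1  ← one
n=2: ⌈1047/409⌉−⌈709/409⌉ = 3−2 = 1  ← one
n=3: ⌈1385/409⌉−⌈1047/409⌉ = 4−3 = 1  ← one
n=4: ⌈1723/409⌉−⌈1385/409⌉ = 5−4 = 1  ← one
n=5: ⌈2061/409⌉−⌈1723/409⌉ = 6−5 = 1  ← one
n=6: ⌈2399/409⌉−⌈2061/409⌉ = 6−6 = 0
n=7: ⌈2737/409⌉−⌈2399/409⌉ = 7−6 = 1  ← one
n=8: ⌈3075/409⌉−⌈2737/409⌉ = 8−7 = 1  ← one
n=9: ⌈3413/409⌉−⌈3075/409⌉ = 9−8 = 1  ← one
n=10: ⌈3751/409⌉−⌈3413/409⌉ = 10−9 = 1  ← one
n=11: ⌈4089/409⌉−⌈3751/409⌉ = 10−10 = 0
n=12: ⌈4427/409⌉−⌈4089/409⌉ = 11−10 = 1  ← one
n=13: ⌈4765/409⌉−⌈4427/409⌉ = 12−11 = 1  ← one
positions of the first 11 ones: 1 2 3 4 5 7 8 9 10 12 13

1 2 3 4 5 7 8 9 10 12 13


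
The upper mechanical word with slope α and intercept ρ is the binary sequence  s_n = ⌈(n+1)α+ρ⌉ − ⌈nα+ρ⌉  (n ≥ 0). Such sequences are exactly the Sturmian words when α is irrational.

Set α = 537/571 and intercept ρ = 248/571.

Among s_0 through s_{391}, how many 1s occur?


369

#1s = Σ_{n=0}^{391} s_n = Σ_{n=0}^{391} (⌈(n+1)α+ρ⌉ − ⌈nα+ρ⌉)
the sum telescopes: every ⌈nα+ρ⌉ with 0 < n < 392 appears once with + and once with −, leaving ⌈392α+ρ⌉ − ⌈0·α+ρ⌉
392α + ρ = (392·537 + 248) / 571 = 210752/571
ρ = 248/571
⌈210752/571⌉ = 370,  ⌈248/571⌉ = 1
#1s = 370 − 1 = 369


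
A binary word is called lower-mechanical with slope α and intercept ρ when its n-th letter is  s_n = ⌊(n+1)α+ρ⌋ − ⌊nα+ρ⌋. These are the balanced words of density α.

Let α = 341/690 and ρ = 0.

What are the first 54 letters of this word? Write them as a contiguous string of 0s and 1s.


n=0: ⌊(1·341)/690⌋ − ⌊(0·341)/690⌋ = ⌊341/690⌋ − ⌊0/690⌋ = 0 − 0 = 0
n=1: ⌊(2·341)/690⌋ − ⌊(1·341)/690⌋ = ⌊682/690⌋ − ⌊341/690⌋ = 0 − 0 = 0
n=2: ⌊(3·341)/690⌋ − ⌊(2·341)/690⌋ = ⌊1023/690⌋ − ⌊682/690⌋ = 1 − 0 = 1
n=3: ⌊(4·341)/690⌋ − ⌊(3·341)/690⌋ = ⌊1364/690⌋ − ⌊1023/690⌋ = 1 − 1 = 0
n=4: ⌊(5·341)/690⌋ − ⌊(4·341)/690⌋ = ⌊1705/690⌋ − ⌊1364/690⌋ = 2 − 1 = 1
n=5: ⌊(6·341)/690⌋ − ⌊(5·341)/690⌋ = ⌊2046/690⌋ − ⌊1705/690⌋ = 2 − 2 = 0
n=6: ⌊(7·341)/690⌋ − ⌊(6·341)/690⌋ = ⌊2387/690⌋ − ⌊2046/690⌋ = 3 − 2 = 1
n=7: ⌊(8·341)/690⌋ − ⌊(7·341)/690⌋ = ⌊2728/690⌋ − ⌊2387/690⌋ = 3 − 3 = 0
n=8: ⌊(9·341)/690⌋ − ⌊(8·341)/690⌋ = ⌊3069/690⌋ − ⌊2728/690⌋ = 4 − 3 = 1
n=9: ⌊(10·341)/690⌋ − ⌊(9·341)/690⌋ = ⌊3410/690⌋ − ⌊3069/690⌋ = 4 − 4 = 0
n=10: ⌊(11·341)/690⌋ − ⌊(10·341)/690⌋ = ⌊3751/690⌋ − ⌊3410/690⌋ = 5 − 4 = 1
n=11: ⌊(12·341)/690⌋ − ⌊(11·341)/690⌋ = ⌊4092/690⌋ − ⌊3751/690⌋ = 5 − 5 = 0
n=12: ⌊(13·341)/690⌋ − ⌊(12·341)/690⌋ = ⌊4433/690⌋ − ⌊4092/690⌋ = 6 − 5 = 1
n=13: ⌊(14·341)/690⌋ − ⌊(13·341)/690⌋ = ⌊4774/690⌋ − ⌊4433/690⌋ = 6 − 6 = 0
n=14: ⌊(15·341)/690⌋ − ⌊(14·341)/690⌋ = ⌊5115/690⌋ − ⌊4774/690⌋ = 7 − 6 = 1
n=15: ⌊(16·341)/690⌋ − ⌊(15·341)/690⌋ = ⌊5456/690⌋ − ⌊5115/690⌋ = 7 − 7 = 0
n=16: ⌊(17·341)/690⌋ − ⌊(16·341)/690⌋ = ⌊5797/690⌋ − ⌊5456/690⌋ = 8 − 7 = 1
n=17: ⌊(18·341)/690⌋ − ⌊(17·341)/690⌋ = ⌊6138/690⌋ − ⌊5797/690⌋ = 8 − 8 = 0
n=18: ⌊(19·341)/690⌋ − ⌊(18·341)/690⌋ = ⌊6479/690⌋ − ⌊6138/690⌋ = 9 − 8 = 1
n=19: ⌊(20·341)/690⌋ − ⌊(19·341)/690⌋ = ⌊6820/690⌋ − ⌊6479/690⌋ = 9 − 9 = 0
n=20: ⌊(21·341)/690⌋ − ⌊(20·341)/690⌋ = ⌊7161/690⌋ − ⌊6820/690⌋ = 10 − 9 = 1
n=21: ⌊(22·341)/690⌋ − ⌊(21·341)/690⌋ = ⌊7502/690⌋ − ⌊7161/690⌋ = 10 − 10 = 0
n=22: ⌊(23·341)/690⌋ − ⌊(22·341)/690⌋ = ⌊7843/690⌋ − ⌊7502/690⌋ = 11 − 10 = 1
n=23: ⌊(24·341)/690⌋ − ⌊(23·341)/690⌋ = ⌊8184/690⌋ − ⌊7843/690⌋ = 11 − 11 = 0
n=24: ⌊(25·341)/690⌋ − ⌊(24·341)/690⌋ = ⌊8525/690⌋ − ⌊8184/690⌋ = 12 − 11 = 1
n=25: ⌊(26·341)/690⌋ − ⌊(25·341)/690⌋ = ⌊8866/690⌋ − ⌊8525/690⌋ = 12 − 12 = 0
n=26: ⌊(27·341)/690⌋ − ⌊(26·341)/690⌋ = ⌊9207/690⌋ − ⌊8866/690⌋ = 13 − 12 = 1
n=27: ⌊(28·341)/690⌋ − ⌊(27·341)/690⌋ = ⌊9548/690⌋ − ⌊9207/690⌋ = 13 − 13 = 0
n=28: ⌊(29·341)/690⌋ − ⌊(28·341)/690⌋ = ⌊9889/690⌋ − ⌊9548/690⌋ = 14 − 13 = 1
n=29: ⌊(30·341)/690⌋ − ⌊(29·341)/690⌋ = ⌊10230/690⌋ − ⌊9889/690⌋ = 14 − 14 = 0
n=30: ⌊(31·341)/690⌋ − ⌊(30·341)/690⌋ = ⌊10571/690⌋ − ⌊10230/690⌋ = 15 − 14 = 1
n=31: ⌊(32·341)/690⌋ − ⌊(31·341)/690⌋ = ⌊10912/690⌋ − ⌊10571/690⌋ = 15 − 15 = 0
n=32: ⌊(33·341)/690⌋ − ⌊(32·341)/690⌋ = ⌊11253/690⌋ − ⌊10912/690⌋ = 16 − 15 = 1
n=33: ⌊(34·341)/690⌋ − ⌊(33·341)/690⌋ = ⌊11594/690⌋ − ⌊11253/690⌋ = 16 − 16 = 0
n=34: ⌊(35·341)/690⌋ − ⌊(34·341)/690⌋ = ⌊11935/690⌋ − ⌊11594/690⌋ = 17 − 16 = 1
n=35: ⌊(36·341)/690⌋ − ⌊(35·341)/690⌋ = ⌊12276/690⌋ − ⌊11935/690⌋ = 17 − 17 = 0
n=36: ⌊(37·341)/690⌋ − ⌊(36·341)/690⌋ = ⌊12617/690⌋ − ⌊12276/690⌋ = 18 − 17 = 1
n=37: ⌊(38·341)/690⌋ − ⌊(37·341)/690⌋ = ⌊12958/690⌋ − ⌊12617/690⌋ = 18 − 18 = 0
n=38: ⌊(39·341)/690⌋ − ⌊(38·341)/690⌋ = ⌊13299/690⌋ − ⌊12958/690⌋ = 19 − 18 = 1
n=39: ⌊(40·341)/690⌋ − ⌊(39·341)/690⌋ = ⌊13640/690⌋ − ⌊13299/690⌋ = 19 − 19 = 0
n=40: ⌊(41·341)/690⌋ − ⌊(40·341)/690⌋ = ⌊13981/690⌋ − ⌊13640/690⌋ = 20 − 19 = 1
n=41: ⌊(42·341)/690⌋ − ⌊(41·341)/690⌋ = ⌊14322/690⌋ − ⌊13981/690⌋ = 20 − 20 = 0
n=42: ⌊(43·341)/690⌋ − ⌊(42·341)/690⌋ = ⌊14663/690⌋ − ⌊14322/690⌋ = 21 − 20 = 1
n=43: ⌊(44·341)/690⌋ − ⌊(43·341)/690⌋ = ⌊15004/690⌋ − ⌊14663/690⌋ = 21 − 21 = 0
n=44: ⌊(45·341)/690⌋ − ⌊(44·341)/690⌋ = ⌊15345/690⌋ − ⌊15004/690⌋ = 22 − 21 = 1
n=45: ⌊(46·341)/690⌋ − ⌊(45·341)/690⌋ = ⌊15686/690⌋ − ⌊15345/690⌋ = 22 − 22 = 0
n=46: ⌊(47·341)/690⌋ − ⌊(46·341)/690⌋ = ⌊16027/690⌋ − ⌊15686/690⌋ = 23 − 22 = 1
n=47: ⌊(48·341)/690⌋ − ⌊(47·341)/690⌋ = ⌊16368/690⌋ − ⌊16027/690⌋ = 23 − 23 = 0
n=48: ⌊(49·341)/690⌋ − ⌊(48·341)/690⌋ = ⌊16709/690⌋ − ⌊16368/690⌋ = 24 − 23 = 1
n=49: ⌊(50·341)/690⌋ − ⌊(49·341)/690⌋ = ⌊17050/690⌋ − ⌊16709/690⌋ = 24 − 24 = 0
n=50: ⌊(51·341)/690⌋ − ⌊(50·341)/690⌋ = ⌊17391/690⌋ − ⌊17050/690⌋ = 25 − 24 = 1
n=51: ⌊(52·341)/690⌋ − ⌊(51·341)/690⌋ = ⌊17732/690⌋ − ⌊17391/690⌋ = 25 − 25 = 0
n=52: ⌊(53·341)/690⌋ − ⌊(52·341)/690⌋ = ⌊18073/690⌋ − ⌊17732/690⌋ = 26 − 25 = 1
n=53: ⌊(54·341)/690⌋ − ⌊(53·341)/690⌋ = ⌊18414/690⌋ − ⌊18073/690⌋ = 26 − 26 = 0

001010101010101010101010101010101010101010101010101010


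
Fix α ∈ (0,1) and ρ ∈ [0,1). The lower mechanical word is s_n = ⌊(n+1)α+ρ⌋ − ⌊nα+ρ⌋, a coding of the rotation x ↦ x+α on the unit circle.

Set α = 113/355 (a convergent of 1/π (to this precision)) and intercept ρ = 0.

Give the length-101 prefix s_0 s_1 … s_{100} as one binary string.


n=0: ⌊(1·113)/355⌋ − ⌊(0·113)/355⌋ = ⌊113/355⌋ − ⌊0/355⌋ = 0 − 0 = 0
n=1: ⌊(2·113)/355⌋ − ⌊(1·113)/355⌋ = ⌊226/355⌋ − ⌊113/355⌋ = 0 − 0 = 0
n=2: ⌊(3·113)/355⌋ − ⌊(2·113)/355⌋ = ⌊339/355⌋ − ⌊226/355⌋ = 0 − 0 = 0
n=3: ⌊(4·113)/355⌋ − ⌊(3·113)/355⌋ = ⌊452/355⌋ − ⌊339/355⌋ = 1 − 0 = 1
n=4: ⌊(5·113)/355⌋ − ⌊(4·113)/355⌋ = ⌊565/355⌋ − ⌊452/355⌋ = 1 − 1 = 0
n=5: ⌊(6·113)/355⌋ − ⌊(5·113)/355⌋ = ⌊678/355⌋ − ⌊565/355⌋ = 1 − 1 = 0
n=6: ⌊(7·113)/355⌋ − ⌊(6·113)/355⌋ = ⌊791/355⌋ − ⌊678/355⌋ = 2 − 1 = 1
n=7: ⌊(8·113)/355⌋ − ⌊(7·113)/355⌋ = ⌊904/355⌋ − ⌊791/355⌋ = 2 − 2 = 0
n=8: ⌊(9·113)/355⌋ − ⌊(8·113)/355⌋ = ⌊1017/355⌋ − ⌊904/355⌋ = 2 − 2 = 0
n=9: ⌊(10·113)/355⌋ − ⌊(9·113)/355⌋ = ⌊1130/355⌋ − ⌊1017/355⌋ = 3 − 2 = 1
n=10: ⌊(11·113)/355⌋ − ⌊(10·113)/355⌋ = ⌊1243/355⌋ − ⌊1130/355⌋ = 3 − 3 = 0
n=11: ⌊(12·113)/355⌋ − ⌊(11·113)/355⌋ = ⌊1356/355⌋ − ⌊1243/355⌋ = 3 − 3 = 0
n=12: ⌊(13·113)/355⌋ − ⌊(12·113)/355⌋ = ⌊1469/355⌋ − ⌊1356/355⌋ = 4 − 3 = 1
n=13: ⌊(14·113)/355⌋ − ⌊(13·113)/355⌋ = ⌊1582/355⌋ − ⌊1469/355⌋ = 4 − 4 = 0
n=14: ⌊(15·113)/355⌋ − ⌊(14·113)/355⌋ = ⌊1695/355⌋ − ⌊1582/355⌋ = 4 − 4 = 0
n=15: ⌊(16·113)/355⌋ − ⌊(15·113)/355⌋ = ⌊1808/355⌋ − ⌊1695/355⌋ = 5 − 4 = 1
n=16: ⌊(17·113)/355⌋ − ⌊(16·113)/355⌋ = ⌊1921/355⌋ − ⌊1808/355⌋ = 5 − 5 = 0
n=17: ⌊(18·113)/355⌋ − ⌊(17·113)/355⌋ = ⌊2034/355⌋ − ⌊1921/355⌋ = 5 − 5 = 0
n=18: ⌊(19·113)/355⌋ − ⌊(18·113)/355⌋ = ⌊2147/355⌋ − ⌊2034/355⌋ = 6 − 5 = 1
n=19: ⌊(20·113)/355⌋ − ⌊(19·113)/355⌋ = ⌊2260/355⌋ − ⌊2147/355⌋ = 6 − 6 = 0
n=20: ⌊(21·113)/355⌋ − ⌊(20·113)/355⌋ = ⌊2373/355⌋ − ⌊2260/355⌋ = 6 − 6 = 0
n=21: ⌊(22·113)/355⌋ − ⌊(21·113)/355⌋ = ⌊2486/355⌋ − ⌊2373/355⌋ = 7 − 6 = 1
n=22: ⌊(23·113)/355⌋ − ⌊(22·113)/355⌋ = ⌊2599/355⌋ − ⌊2486/355⌋ = 7 − 7 = 0
n=23: ⌊(24·113)/355⌋ − ⌊(23·113)/355⌋ = ⌊2712/355⌋ − ⌊2599/355⌋ = 7 − 7 = 0
n=24: ⌊(25·113)/355⌋ − ⌊(24·113)/355⌋ = ⌊2825/355⌋ − ⌊2712/355⌋ = 7 − 7 = 0
n=25: ⌊(26·113)/355⌋ − ⌊(25·113)/355⌋ = ⌊2938/355⌋ − ⌊2825/355⌋ = 8 − 7 = 1
n=26: ⌊(27·113)/355⌋ − ⌊(26·113)/355⌋ = ⌊3051/355⌋ − ⌊2938/355⌋ = 8 − 8 = 0
n=27: ⌊(28·113)/355⌋ − ⌊(27·113)/355⌋ = ⌊3164/355⌋ − ⌊3051/355⌋ = 8 − 8 = 0
n=28: ⌊(29·113)/355⌋ − ⌊(28·113)/355⌋ = ⌊3277/355⌋ − ⌊3164/355⌋ = 9 − 8 = 1
n=29: ⌊(30·113)/355⌋ − ⌊(29·113)/355⌋ = ⌊3390/355⌋ − ⌊3277/355⌋ = 9 − 9 = 0
n=30: ⌊(31·113)/355⌋ − ⌊(30·113)/355⌋ = ⌊3503/355⌋ − ⌊3390/355⌋ = 9 − 9 = 0
n=31: ⌊(32·113)/355⌋ − ⌊(31·113)/355⌋ = ⌊3616/355⌋ − ⌊3503/355⌋ = 10 − 9 = 1
n=32: ⌊(33·113)/355⌋ − ⌊(32·113)/355⌋ = ⌊3729/355⌋ − ⌊3616/355⌋ = 10 − 10 = 0
n=33: ⌊(34·113)/355⌋ − ⌊(33·113)/355⌋ = ⌊3842/355⌋ − ⌊3729/355⌋ = 10 − 10 = 0
n=34: ⌊(35·113)/355⌋ − ⌊(34·113)/355⌋ = ⌊3955/355⌋ − ⌊3842/355⌋ = 11 − 10 = 1
n=35: ⌊(36·113)/355⌋ − ⌊(35·113)/355⌋ = ⌊4068/355⌋ − ⌊3955/355⌋ = 11 − 11 = 0
n=36: ⌊(37·113)/355⌋ − ⌊(36·113)/355⌋ = ⌊4181/355⌋ − ⌊4068/355⌋ = 11 − 11 = 0
n=37: ⌊(38·113)/355⌋ − ⌊(37·113)/355⌋ = ⌊4294/355⌋ − ⌊4181/355⌋ = 12 − 11 = 1
n=38: ⌊(39·113)/355⌋ − ⌊(38·113)/355⌋ = ⌊4407/355⌋ − ⌊4294/355⌋ = 12 − 12 = 0
n=39: ⌊(40·113)/355⌋ − ⌊(39·113)/355⌋ = ⌊4520/355⌋ − ⌊4407/355⌋ = 12 − 12 = 0
n=40: ⌊(41·113)/355⌋ − ⌊(40·113)/355⌋ = ⌊4633/355⌋ − ⌊4520/355⌋ = 13 − 12 = 1
n=41: ⌊(42·113)/355⌋ − ⌊(41·113)/355⌋ = ⌊4746/355⌋ − ⌊4633/355⌋ = 13 − 13 = 0
n=42: ⌊(43·113)/355⌋ − ⌊(42·113)/355⌋ = ⌊4859/355⌋ − ⌊4746/355⌋ = 13 − 13 = 0
n=43: ⌊(44·113)/355⌋ − ⌊(43·113)/355⌋ = ⌊4972/355⌋ − ⌊4859/355⌋ = 14 − 13 = 1
n=44: ⌊(45·113)/355⌋ − ⌊(44·113)/355⌋ = ⌊5085/355⌋ − ⌊4972/355⌋ = 14 − 14 = 0
n=45: ⌊(46·113)/355⌋ − ⌊(45·113)/355⌋ = ⌊5198/355⌋ − ⌊5085/355⌋ = 14 − 14 = 0
n=46: ⌊(47·113)/355⌋ − ⌊(46·113)/355⌋ = ⌊5311/355⌋ − ⌊5198/355⌋ = 14 − 14 = 0
n=47: ⌊(48·113)/355⌋ − ⌊(47·113)/355⌋ = ⌊5424/355⌋ − ⌊5311/355⌋ = 15 − 14 = 1
n=48: ⌊(49·113)/355⌋ − ⌊(48·113)/355⌋ = ⌊5537/355⌋ − ⌊5424/355⌋ = 15 − 15 = 0
n=49: ⌊(50·113)/355⌋ − ⌊(49·113)/355⌋ = ⌊5650/355⌋ − ⌊5537/355⌋ = 15 − 15 = 0
n=50: ⌊(51·113)/355⌋ − ⌊(50·113)/355⌋ = ⌊5763/355⌋ − ⌊5650/355⌋ = 16 − 15 = 1
n=51: ⌊(52·113)/355⌋ − ⌊(51·113)/355⌋ = ⌊5876/355⌋ − ⌊5763/355⌋ = 16 − 16 = 0
n=52: ⌊(53·113)/355⌋ − ⌊(52·113)/355⌋ = ⌊5989/355⌋ − ⌊5876/355⌋ = 16 − 16 = 0
n=53: ⌊(54·113)/355⌋ − ⌊(53·113)/355⌋ = ⌊6102/355⌋ − ⌊5989/355⌋ = 17 − 16 = 1
n=54: ⌊(55·113)/355⌋ − ⌊(54·113)/355⌋ = ⌊6215/355⌋ − ⌊6102/355⌋ = 17 − 17 = 0
n=55: ⌊(56·113)/355⌋ − ⌊(55·113)/355⌋ = ⌊6328/355⌋ − ⌊6215/355⌋ = 17 − 17 = 0
n=56: ⌊(57·113)/355⌋ − ⌊(56·113)/355⌋ = ⌊6441/355⌋ − ⌊6328/355⌋ = 18 − 17 = 1
n=57: ⌊(58·113)/355⌋ − ⌊(57·113)/355⌋ = ⌊6554/355⌋ − ⌊6441/355⌋ = 18 − 18 = 0
n=58: ⌊(59·113)/355⌋ − ⌊(58·113)/355⌋ = ⌊6667/355⌋ − ⌊6554/355⌋ = 18 − 18 = 0
n=59: ⌊(60·113)/355⌋ − ⌊(59·113)/355⌋ = ⌊6780/355⌋ − ⌊6667/355⌋ = 19 − 18 = 1
n=60: ⌊(61·113)/355⌋ − ⌊(60·113)/355⌋ = ⌊6893/355⌋ − ⌊6780/355⌋ = 19 − 19 = 0
n=61: ⌊(62·113)/355⌋ − ⌊(61·113)/355⌋ = ⌊7006/355⌋ − ⌊6893/355⌋ = 19 − 19 = 0
n=62: ⌊(63·113)/355⌋ − ⌊(62·113)/355⌋ = ⌊7119/355⌋ − ⌊7006/355⌋ = 20 − 19 = 1
n=63: ⌊(64·113)/355⌋ − ⌊(63·113)/355⌋ = ⌊7232/355⌋ − ⌊7119/355⌋ = 20 − 20 = 0
n=64: ⌊(65·113)/355⌋ − ⌊(64·113)/355⌋ = ⌊7345/355⌋ − ⌊7232/355⌋ = 20 − 20 = 0
n=65: ⌊(66·113)/355⌋ − ⌊(65·113)/355⌋ = ⌊7458/355⌋ − ⌊7345/355⌋ = 21 − 20 = 1
n=66: ⌊(67·113)/355⌋ − ⌊(66·113)/355⌋ = ⌊7571/355⌋ − ⌊7458/355⌋ = 21 − 21 = 0
n=67: ⌊(68·113)/355⌋ − ⌊(67·113)/355⌋ = ⌊7684/355⌋ − ⌊7571/355⌋ = 21 − 21 = 0
n=68: ⌊(69·113)/355⌋ − ⌊(68·113)/355⌋ = ⌊7797/355⌋ − ⌊7684/355⌋ = 21 − 21 = 0
n=69: ⌊(70·113)/355⌋ − ⌊(69·113)/355⌋ = ⌊7910/355⌋ − ⌊7797/355⌋ = 22 − 21 = 1
n=70: ⌊(71·113)/355⌋ − ⌊(70·113)/355⌋ = ⌊8023/355⌋ − ⌊7910/355⌋ = 22 − 22 = 0
n=71: ⌊(72·113)/355⌋ − ⌊(71·113)/355⌋ = ⌊8136/355⌋ − ⌊8023/355⌋ = 22 − 22 = 0
n=72: ⌊(73·113)/355⌋ − ⌊(72·113)/355⌋ = ⌊8249/355⌋ − ⌊8136/355⌋ = 23 − 22 = 1
n=73: ⌊(74·113)/355⌋ − ⌊(73·113)/355⌋ = ⌊8362/355⌋ − ⌊8249/355⌋ = 23 − 23 = 0
n=74: ⌊(75·113)/355⌋ − ⌊(74·113)/355⌋ = ⌊8475/355⌋ − ⌊8362/355⌋ = 23 − 23 = 0
n=75: ⌊(76·113)/355⌋ − ⌊(75·113)/355⌋ = ⌊8588/355⌋ − ⌊8475/355⌋ = 24 − 23 = 1
n=76: ⌊(77·113)/355⌋ − ⌊(76·113)/355⌋ = ⌊8701/355⌋ − ⌊8588/355⌋ = 24 − 24 = 0
n=77: ⌊(78·113)/355⌋ − ⌊(77·113)/355⌋ = ⌊8814/355⌋ − ⌊8701/355⌋ = 24 − 24 = 0
n=78: ⌊(79·113)/355⌋ − ⌊(78·113)/355⌋ = ⌊8927/355⌋ − ⌊8814/355⌋ = 25 − 24 = 1
n=79: ⌊(80·113)/355⌋ − ⌊(79·113)/355⌋ = ⌊9040/355⌋ − ⌊8927/355⌋ = 25 − 25 = 0
n=80: ⌊(81·113)/355⌋ − ⌊(80·113)/355⌋ = ⌊9153/355⌋ − ⌊9040/355⌋ = 25 − 25 = 0
n=81: ⌊(82·113)/355⌋ − ⌊(81·113)/355⌋ = ⌊9266/355⌋ − ⌊9153/355⌋ = 26 − 25 = 1
n=82: ⌊(83·113)/355⌋ − ⌊(82·113)/355⌋ = ⌊9379/355⌋ − ⌊9266/355⌋ = 26 − 26 = 0
n=83: ⌊(84·113)/355⌋ − ⌊(83·113)/355⌋ = ⌊9492/355⌋ − ⌊9379/355⌋ = 26 − 26 = 0
n=84: ⌊(85·113)/355⌋ − ⌊(84·113)/355⌋ = ⌊9605/355⌋ − ⌊9492/355⌋ = 27 − 26 = 1
n=85: ⌊(86·113)/355⌋ − ⌊(85·113)/355⌋ = ⌊9718/355⌋ − ⌊9605/355⌋ = 27 − 27 = 0
n=86: ⌊(87·113)/355⌋ − ⌊(86·113)/355⌋ = ⌊9831/355⌋ − ⌊9718/355⌋ = 27 − 27 = 0
n=87: ⌊(88·113)/355⌋ − ⌊(87·113)/355⌋ = ⌊9944/355⌋ − ⌊9831/355⌋ = 28 − 27 = 1
n=88: ⌊(89·113)/355⌋ − ⌊(88·113)/355⌋ = ⌊10057/355⌋ − ⌊9944/355⌋ = 28 − 28 = 0
n=89: ⌊(90·113)/355⌋ − ⌊(89·113)/355⌋ = ⌊10170/355⌋ − ⌊10057/355⌋ = 28 − 28 = 0
n=90: ⌊(91·113)/355⌋ − ⌊(90·113)/355⌋ = ⌊10283/355⌋ − ⌊10170/355⌋ = 28 − 28 = 0
n=91: ⌊(92·113)/355⌋ − ⌊(91·113)/355⌋ = ⌊10396/355⌋ − ⌊10283/355⌋ = 29 − 28 = 1
n=92: ⌊(93·113)/355⌋ − ⌊(92·113)/355⌋ = ⌊10509/355⌋ − ⌊10396/355⌋ = 29 − 29 = 0
n=93: ⌊(94·113)/355⌋ − ⌊(93·113)/355⌋ = ⌊10622/355⌋ − ⌊10509/355⌋ = 29 − 29 = 0
n=94: ⌊(95·113)/355⌋ − ⌊(94·113)/355⌋ = ⌊10735/355⌋ − ⌊10622/355⌋ = 30 − 29 = 1
n=95: ⌊(96·113)/355⌋ − ⌊(95·113)/355⌋ = ⌊10848/355⌋ − ⌊10735/355⌋ = 30 − 30 = 0
n=96: ⌊(97·113)/355⌋ − ⌊(96·113)/355⌋ = ⌊10961/355⌋ − ⌊10848/355⌋ = 30 − 30 = 0
n=97: ⌊(98·113)/355⌋ − ⌊(97·113)/355⌋ = ⌊11074/355⌋ − ⌊10961/355⌋ = 31 − 30 = 1
n=98: ⌊(99·113)/355⌋ − ⌊(98·113)/355⌋ = ⌊11187/355⌋ − ⌊11074/355⌋ = 31 − 31 = 0
n=99: ⌊(100·113)/355⌋ − ⌊(99·113)/355⌋ = ⌊11300/355⌋ − ⌊11187/355⌋ = 31 − 31 = 0
n=100: ⌊(101·113)/355⌋ − ⌊(100·113)/355⌋ = ⌊11413/355⌋ − ⌊11300/355⌋ = 32 − 31 = 1

00010010010010010010010001001001001001001001000100100100100100100100010010010010010010010001001001001


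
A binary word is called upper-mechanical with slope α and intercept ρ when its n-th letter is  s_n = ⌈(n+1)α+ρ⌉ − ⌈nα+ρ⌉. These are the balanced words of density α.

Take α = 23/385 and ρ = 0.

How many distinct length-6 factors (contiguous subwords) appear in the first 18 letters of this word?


4

t_n = ⌈(n·23)/385⌉ for n = 0 … 18:
  n=0…9: ⌈0/385⌉=0 ⌈23/385⌉=1 ⌈46/385⌉=1 ⌈69/385⌉=1 ⌈92/385⌉=1 ⌈115/385⌉=1 ⌈138/385⌉=1 ⌈161/385⌉=1 ⌈184/385⌉=1 ⌈207/385⌉=1
  n=10…18: ⌈230/385⌉=1 ⌈253/385⌉=1 ⌈276/385⌉=1 ⌈299/385⌉=1 ⌈322/385⌉=1 ⌈345/385⌉=1 ⌈368/385⌉=1 ⌈391/385⌉=2 ⌈414/385⌉=2
s_n = t_(n+1) − t_n for n = 0 … 17 gives
prefix = 100000000000000010
slide a length-6 window over [0..5] … [12..17] (13 windows); first occurrence of each distinct factor:
  [  0..  5] 100000
  [  1..  6] 000000
  [ 11.. 16] 000001
  [ 12.. 17] 000010
  (the other 9 windows repeat one of these)
distinct factors: {000000, 000001, 000010, 100000}
count = 4  (Sturmian bound for length 6 is 7)


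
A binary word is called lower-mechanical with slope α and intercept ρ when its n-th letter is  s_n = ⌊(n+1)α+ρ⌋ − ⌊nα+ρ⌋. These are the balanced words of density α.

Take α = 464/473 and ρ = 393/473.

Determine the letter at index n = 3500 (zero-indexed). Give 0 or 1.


1

(n+1)α + ρ = (3501·464 + 393) / 473 = 1624857/473
nα + ρ     = (3500·464 + 393) / 473 = 1624393/473
⌊1624857/473⌋ = 3435,  ⌊1624393/473⌋ = 3434
s_{3500} = 3435 − 3434 = 1
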